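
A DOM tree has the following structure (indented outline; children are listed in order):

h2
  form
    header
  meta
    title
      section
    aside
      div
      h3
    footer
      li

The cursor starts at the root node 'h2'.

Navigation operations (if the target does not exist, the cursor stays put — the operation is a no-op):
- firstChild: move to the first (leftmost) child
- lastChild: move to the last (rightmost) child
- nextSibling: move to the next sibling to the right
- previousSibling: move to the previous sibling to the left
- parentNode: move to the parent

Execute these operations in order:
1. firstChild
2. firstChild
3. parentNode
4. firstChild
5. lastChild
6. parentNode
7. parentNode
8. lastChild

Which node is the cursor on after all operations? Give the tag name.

After 1 (firstChild): form
After 2 (firstChild): header
After 3 (parentNode): form
After 4 (firstChild): header
After 5 (lastChild): header (no-op, stayed)
After 6 (parentNode): form
After 7 (parentNode): h2
After 8 (lastChild): meta

Answer: meta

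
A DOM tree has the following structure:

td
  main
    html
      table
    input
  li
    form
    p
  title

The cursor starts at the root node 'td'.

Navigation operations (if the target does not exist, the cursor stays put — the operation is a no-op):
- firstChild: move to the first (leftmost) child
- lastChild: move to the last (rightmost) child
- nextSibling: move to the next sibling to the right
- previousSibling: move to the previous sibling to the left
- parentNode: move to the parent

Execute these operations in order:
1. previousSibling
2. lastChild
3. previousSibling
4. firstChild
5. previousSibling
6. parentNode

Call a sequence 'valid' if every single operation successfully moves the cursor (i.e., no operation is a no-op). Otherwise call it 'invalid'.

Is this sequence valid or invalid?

After 1 (previousSibling): td (no-op, stayed)
After 2 (lastChild): title
After 3 (previousSibling): li
After 4 (firstChild): form
After 5 (previousSibling): form (no-op, stayed)
After 6 (parentNode): li

Answer: invalid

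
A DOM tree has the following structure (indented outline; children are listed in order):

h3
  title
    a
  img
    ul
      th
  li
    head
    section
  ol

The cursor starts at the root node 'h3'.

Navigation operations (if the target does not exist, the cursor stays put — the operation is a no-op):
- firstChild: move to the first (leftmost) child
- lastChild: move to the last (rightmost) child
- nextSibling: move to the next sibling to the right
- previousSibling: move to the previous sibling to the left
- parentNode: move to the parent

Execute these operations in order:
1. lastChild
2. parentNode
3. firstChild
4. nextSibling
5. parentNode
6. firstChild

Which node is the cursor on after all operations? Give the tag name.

Answer: title

Derivation:
After 1 (lastChild): ol
After 2 (parentNode): h3
After 3 (firstChild): title
After 4 (nextSibling): img
After 5 (parentNode): h3
After 6 (firstChild): title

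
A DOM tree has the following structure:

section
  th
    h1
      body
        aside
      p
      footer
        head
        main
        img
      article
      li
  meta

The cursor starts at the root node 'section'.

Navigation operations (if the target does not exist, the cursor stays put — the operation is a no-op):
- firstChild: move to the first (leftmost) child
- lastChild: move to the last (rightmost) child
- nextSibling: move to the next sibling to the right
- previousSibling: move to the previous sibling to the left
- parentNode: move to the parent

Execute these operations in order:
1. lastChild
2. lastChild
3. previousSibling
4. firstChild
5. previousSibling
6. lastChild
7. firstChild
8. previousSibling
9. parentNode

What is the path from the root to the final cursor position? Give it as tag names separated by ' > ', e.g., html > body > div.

After 1 (lastChild): meta
After 2 (lastChild): meta (no-op, stayed)
After 3 (previousSibling): th
After 4 (firstChild): h1
After 5 (previousSibling): h1 (no-op, stayed)
After 6 (lastChild): li
After 7 (firstChild): li (no-op, stayed)
After 8 (previousSibling): article
After 9 (parentNode): h1

Answer: section > th > h1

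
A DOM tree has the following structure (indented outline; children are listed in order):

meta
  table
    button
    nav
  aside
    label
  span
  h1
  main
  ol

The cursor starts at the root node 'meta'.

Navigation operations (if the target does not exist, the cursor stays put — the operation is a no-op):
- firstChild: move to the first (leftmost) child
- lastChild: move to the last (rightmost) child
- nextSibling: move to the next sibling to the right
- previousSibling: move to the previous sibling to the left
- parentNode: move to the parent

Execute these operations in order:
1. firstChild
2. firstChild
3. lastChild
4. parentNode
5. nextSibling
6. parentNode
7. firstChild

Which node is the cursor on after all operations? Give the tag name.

Answer: table

Derivation:
After 1 (firstChild): table
After 2 (firstChild): button
After 3 (lastChild): button (no-op, stayed)
After 4 (parentNode): table
After 5 (nextSibling): aside
After 6 (parentNode): meta
After 7 (firstChild): table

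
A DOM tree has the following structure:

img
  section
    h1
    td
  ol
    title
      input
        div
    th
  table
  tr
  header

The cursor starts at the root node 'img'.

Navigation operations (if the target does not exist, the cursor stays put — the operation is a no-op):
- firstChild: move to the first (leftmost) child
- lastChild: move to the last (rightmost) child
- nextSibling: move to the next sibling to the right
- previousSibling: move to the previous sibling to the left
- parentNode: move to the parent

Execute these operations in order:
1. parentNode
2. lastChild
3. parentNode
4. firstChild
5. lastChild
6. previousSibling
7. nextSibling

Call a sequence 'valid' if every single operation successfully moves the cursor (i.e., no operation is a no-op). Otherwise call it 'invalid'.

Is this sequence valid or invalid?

Answer: invalid

Derivation:
After 1 (parentNode): img (no-op, stayed)
After 2 (lastChild): header
After 3 (parentNode): img
After 4 (firstChild): section
After 5 (lastChild): td
After 6 (previousSibling): h1
After 7 (nextSibling): td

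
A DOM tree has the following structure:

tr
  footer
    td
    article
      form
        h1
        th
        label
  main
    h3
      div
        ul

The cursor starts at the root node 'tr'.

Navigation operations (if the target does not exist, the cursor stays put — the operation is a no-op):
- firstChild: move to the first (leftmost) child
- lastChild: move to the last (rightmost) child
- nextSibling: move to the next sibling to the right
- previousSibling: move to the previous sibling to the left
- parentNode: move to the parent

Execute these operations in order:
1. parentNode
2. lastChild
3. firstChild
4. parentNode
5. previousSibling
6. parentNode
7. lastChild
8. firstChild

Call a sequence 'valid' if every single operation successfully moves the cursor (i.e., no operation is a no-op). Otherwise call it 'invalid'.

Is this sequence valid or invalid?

Answer: invalid

Derivation:
After 1 (parentNode): tr (no-op, stayed)
After 2 (lastChild): main
After 3 (firstChild): h3
After 4 (parentNode): main
After 5 (previousSibling): footer
After 6 (parentNode): tr
After 7 (lastChild): main
After 8 (firstChild): h3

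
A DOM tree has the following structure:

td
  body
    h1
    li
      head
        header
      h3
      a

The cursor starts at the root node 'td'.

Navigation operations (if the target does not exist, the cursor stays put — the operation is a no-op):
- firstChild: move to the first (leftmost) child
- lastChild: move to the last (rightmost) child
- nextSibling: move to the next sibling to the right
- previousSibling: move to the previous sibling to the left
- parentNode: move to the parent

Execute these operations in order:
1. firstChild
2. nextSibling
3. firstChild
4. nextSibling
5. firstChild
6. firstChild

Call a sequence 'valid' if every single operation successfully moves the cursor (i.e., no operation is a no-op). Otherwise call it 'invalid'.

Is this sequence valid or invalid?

After 1 (firstChild): body
After 2 (nextSibling): body (no-op, stayed)
After 3 (firstChild): h1
After 4 (nextSibling): li
After 5 (firstChild): head
After 6 (firstChild): header

Answer: invalid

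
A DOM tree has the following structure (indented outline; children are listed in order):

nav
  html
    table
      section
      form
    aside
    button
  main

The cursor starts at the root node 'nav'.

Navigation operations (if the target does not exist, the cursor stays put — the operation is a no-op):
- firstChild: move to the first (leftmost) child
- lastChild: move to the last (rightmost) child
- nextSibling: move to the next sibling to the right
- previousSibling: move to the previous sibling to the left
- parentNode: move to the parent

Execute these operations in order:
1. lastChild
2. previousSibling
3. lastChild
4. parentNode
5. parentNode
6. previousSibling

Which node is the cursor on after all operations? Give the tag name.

Answer: nav

Derivation:
After 1 (lastChild): main
After 2 (previousSibling): html
After 3 (lastChild): button
After 4 (parentNode): html
After 5 (parentNode): nav
After 6 (previousSibling): nav (no-op, stayed)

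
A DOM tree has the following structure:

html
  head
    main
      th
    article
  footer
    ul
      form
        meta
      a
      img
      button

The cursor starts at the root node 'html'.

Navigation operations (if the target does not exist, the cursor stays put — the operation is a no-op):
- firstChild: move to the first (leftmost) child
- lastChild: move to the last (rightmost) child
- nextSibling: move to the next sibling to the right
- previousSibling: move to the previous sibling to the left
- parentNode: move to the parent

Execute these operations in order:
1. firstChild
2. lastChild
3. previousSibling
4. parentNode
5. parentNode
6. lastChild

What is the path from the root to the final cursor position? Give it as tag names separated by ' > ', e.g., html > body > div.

After 1 (firstChild): head
After 2 (lastChild): article
After 3 (previousSibling): main
After 4 (parentNode): head
After 5 (parentNode): html
After 6 (lastChild): footer

Answer: html > footer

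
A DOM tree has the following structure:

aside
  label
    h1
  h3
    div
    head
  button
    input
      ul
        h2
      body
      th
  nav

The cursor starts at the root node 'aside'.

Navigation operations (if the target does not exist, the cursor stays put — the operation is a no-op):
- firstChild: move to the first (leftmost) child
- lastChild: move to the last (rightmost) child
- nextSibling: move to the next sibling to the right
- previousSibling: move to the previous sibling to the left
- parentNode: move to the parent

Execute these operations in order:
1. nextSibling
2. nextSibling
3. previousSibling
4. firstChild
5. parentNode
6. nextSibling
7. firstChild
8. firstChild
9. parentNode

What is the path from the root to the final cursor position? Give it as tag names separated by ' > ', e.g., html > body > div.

After 1 (nextSibling): aside (no-op, stayed)
After 2 (nextSibling): aside (no-op, stayed)
After 3 (previousSibling): aside (no-op, stayed)
After 4 (firstChild): label
After 5 (parentNode): aside
After 6 (nextSibling): aside (no-op, stayed)
After 7 (firstChild): label
After 8 (firstChild): h1
After 9 (parentNode): label

Answer: aside > label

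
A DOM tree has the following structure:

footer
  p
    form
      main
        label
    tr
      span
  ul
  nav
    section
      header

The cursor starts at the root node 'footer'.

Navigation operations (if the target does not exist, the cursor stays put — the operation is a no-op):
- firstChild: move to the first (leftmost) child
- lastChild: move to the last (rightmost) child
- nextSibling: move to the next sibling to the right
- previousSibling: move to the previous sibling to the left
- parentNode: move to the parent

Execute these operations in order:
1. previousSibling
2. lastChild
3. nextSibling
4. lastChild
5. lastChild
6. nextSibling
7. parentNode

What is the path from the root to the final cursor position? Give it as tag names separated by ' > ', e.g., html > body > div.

Answer: footer > nav > section

Derivation:
After 1 (previousSibling): footer (no-op, stayed)
After 2 (lastChild): nav
After 3 (nextSibling): nav (no-op, stayed)
After 4 (lastChild): section
After 5 (lastChild): header
After 6 (nextSibling): header (no-op, stayed)
After 7 (parentNode): section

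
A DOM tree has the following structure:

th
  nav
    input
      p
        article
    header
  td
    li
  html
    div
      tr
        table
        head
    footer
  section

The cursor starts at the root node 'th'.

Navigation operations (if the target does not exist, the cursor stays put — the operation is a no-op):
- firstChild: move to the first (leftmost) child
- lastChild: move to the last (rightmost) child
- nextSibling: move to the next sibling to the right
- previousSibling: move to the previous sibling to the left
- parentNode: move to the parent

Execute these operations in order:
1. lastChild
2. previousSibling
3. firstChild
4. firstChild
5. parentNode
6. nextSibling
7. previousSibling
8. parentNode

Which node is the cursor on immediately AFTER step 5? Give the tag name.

Answer: div

Derivation:
After 1 (lastChild): section
After 2 (previousSibling): html
After 3 (firstChild): div
After 4 (firstChild): tr
After 5 (parentNode): div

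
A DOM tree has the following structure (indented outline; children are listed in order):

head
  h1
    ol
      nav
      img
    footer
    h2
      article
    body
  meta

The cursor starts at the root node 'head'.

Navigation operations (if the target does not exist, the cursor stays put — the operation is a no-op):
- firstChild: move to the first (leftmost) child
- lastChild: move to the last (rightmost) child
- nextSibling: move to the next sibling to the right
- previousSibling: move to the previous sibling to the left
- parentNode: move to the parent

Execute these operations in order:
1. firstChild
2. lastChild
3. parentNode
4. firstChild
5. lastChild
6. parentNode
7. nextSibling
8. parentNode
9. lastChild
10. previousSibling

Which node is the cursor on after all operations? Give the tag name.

Answer: h2

Derivation:
After 1 (firstChild): h1
After 2 (lastChild): body
After 3 (parentNode): h1
After 4 (firstChild): ol
After 5 (lastChild): img
After 6 (parentNode): ol
After 7 (nextSibling): footer
After 8 (parentNode): h1
After 9 (lastChild): body
After 10 (previousSibling): h2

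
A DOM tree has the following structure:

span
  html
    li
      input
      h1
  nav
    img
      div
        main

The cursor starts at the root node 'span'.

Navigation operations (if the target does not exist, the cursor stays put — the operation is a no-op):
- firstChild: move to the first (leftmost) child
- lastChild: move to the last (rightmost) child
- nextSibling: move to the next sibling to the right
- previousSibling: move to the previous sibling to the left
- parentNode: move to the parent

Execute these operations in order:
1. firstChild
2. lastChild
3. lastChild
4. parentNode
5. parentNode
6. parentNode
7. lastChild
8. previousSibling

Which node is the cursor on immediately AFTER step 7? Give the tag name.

After 1 (firstChild): html
After 2 (lastChild): li
After 3 (lastChild): h1
After 4 (parentNode): li
After 5 (parentNode): html
After 6 (parentNode): span
After 7 (lastChild): nav

Answer: nav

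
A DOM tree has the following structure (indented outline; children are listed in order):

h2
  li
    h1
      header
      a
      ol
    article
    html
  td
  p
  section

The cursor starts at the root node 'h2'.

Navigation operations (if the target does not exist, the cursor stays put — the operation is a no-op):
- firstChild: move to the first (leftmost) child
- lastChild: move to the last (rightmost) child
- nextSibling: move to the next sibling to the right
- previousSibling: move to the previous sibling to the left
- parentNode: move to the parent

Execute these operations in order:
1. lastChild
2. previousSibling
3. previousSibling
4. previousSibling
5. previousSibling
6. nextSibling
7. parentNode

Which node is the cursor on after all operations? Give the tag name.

Answer: h2

Derivation:
After 1 (lastChild): section
After 2 (previousSibling): p
After 3 (previousSibling): td
After 4 (previousSibling): li
After 5 (previousSibling): li (no-op, stayed)
After 6 (nextSibling): td
After 7 (parentNode): h2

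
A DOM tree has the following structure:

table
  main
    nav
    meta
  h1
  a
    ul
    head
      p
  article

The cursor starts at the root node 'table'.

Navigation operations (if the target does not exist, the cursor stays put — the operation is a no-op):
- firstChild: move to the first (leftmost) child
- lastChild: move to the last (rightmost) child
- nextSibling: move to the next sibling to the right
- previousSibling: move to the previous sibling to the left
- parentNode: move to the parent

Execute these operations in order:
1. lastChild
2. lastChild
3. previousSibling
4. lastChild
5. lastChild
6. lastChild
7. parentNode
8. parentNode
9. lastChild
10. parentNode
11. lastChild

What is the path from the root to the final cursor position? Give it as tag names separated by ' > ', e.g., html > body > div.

After 1 (lastChild): article
After 2 (lastChild): article (no-op, stayed)
After 3 (previousSibling): a
After 4 (lastChild): head
After 5 (lastChild): p
After 6 (lastChild): p (no-op, stayed)
After 7 (parentNode): head
After 8 (parentNode): a
After 9 (lastChild): head
After 10 (parentNode): a
After 11 (lastChild): head

Answer: table > a > head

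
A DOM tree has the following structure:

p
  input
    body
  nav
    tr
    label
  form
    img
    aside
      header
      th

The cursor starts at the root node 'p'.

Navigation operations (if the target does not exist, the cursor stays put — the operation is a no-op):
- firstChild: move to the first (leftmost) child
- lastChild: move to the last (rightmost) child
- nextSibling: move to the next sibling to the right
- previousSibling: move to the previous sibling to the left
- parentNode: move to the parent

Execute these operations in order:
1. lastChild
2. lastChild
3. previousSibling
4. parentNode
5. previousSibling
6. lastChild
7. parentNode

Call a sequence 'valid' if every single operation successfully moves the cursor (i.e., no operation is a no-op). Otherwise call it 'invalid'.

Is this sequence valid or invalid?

After 1 (lastChild): form
After 2 (lastChild): aside
After 3 (previousSibling): img
After 4 (parentNode): form
After 5 (previousSibling): nav
After 6 (lastChild): label
After 7 (parentNode): nav

Answer: valid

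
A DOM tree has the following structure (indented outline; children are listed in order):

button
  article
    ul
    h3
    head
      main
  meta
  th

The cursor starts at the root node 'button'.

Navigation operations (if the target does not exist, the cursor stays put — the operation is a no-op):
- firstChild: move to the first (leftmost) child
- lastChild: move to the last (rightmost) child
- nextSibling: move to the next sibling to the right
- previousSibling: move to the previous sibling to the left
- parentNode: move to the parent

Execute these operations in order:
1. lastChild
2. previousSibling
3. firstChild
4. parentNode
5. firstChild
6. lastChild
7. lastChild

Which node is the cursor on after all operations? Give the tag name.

Answer: main

Derivation:
After 1 (lastChild): th
After 2 (previousSibling): meta
After 3 (firstChild): meta (no-op, stayed)
After 4 (parentNode): button
After 5 (firstChild): article
After 6 (lastChild): head
After 7 (lastChild): main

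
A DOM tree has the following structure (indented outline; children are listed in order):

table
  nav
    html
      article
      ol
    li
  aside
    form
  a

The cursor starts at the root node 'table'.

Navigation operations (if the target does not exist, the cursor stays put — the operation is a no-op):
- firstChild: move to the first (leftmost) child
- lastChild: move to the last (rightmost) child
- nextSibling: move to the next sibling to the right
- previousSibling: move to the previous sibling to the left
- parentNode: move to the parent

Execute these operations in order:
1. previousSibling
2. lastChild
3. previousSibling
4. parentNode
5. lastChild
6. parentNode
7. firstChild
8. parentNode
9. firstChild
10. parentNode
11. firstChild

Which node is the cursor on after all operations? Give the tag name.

After 1 (previousSibling): table (no-op, stayed)
After 2 (lastChild): a
After 3 (previousSibling): aside
After 4 (parentNode): table
After 5 (lastChild): a
After 6 (parentNode): table
After 7 (firstChild): nav
After 8 (parentNode): table
After 9 (firstChild): nav
After 10 (parentNode): table
After 11 (firstChild): nav

Answer: nav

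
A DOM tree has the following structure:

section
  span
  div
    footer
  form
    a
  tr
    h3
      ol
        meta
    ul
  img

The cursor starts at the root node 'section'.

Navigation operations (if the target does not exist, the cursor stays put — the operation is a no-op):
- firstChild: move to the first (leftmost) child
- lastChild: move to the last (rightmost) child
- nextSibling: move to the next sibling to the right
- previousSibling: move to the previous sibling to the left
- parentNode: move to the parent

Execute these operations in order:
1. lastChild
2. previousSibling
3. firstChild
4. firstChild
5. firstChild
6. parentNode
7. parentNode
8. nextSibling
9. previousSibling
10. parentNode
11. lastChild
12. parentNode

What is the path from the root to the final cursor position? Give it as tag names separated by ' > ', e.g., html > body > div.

Answer: section > tr

Derivation:
After 1 (lastChild): img
After 2 (previousSibling): tr
After 3 (firstChild): h3
After 4 (firstChild): ol
After 5 (firstChild): meta
After 6 (parentNode): ol
After 7 (parentNode): h3
After 8 (nextSibling): ul
After 9 (previousSibling): h3
After 10 (parentNode): tr
After 11 (lastChild): ul
After 12 (parentNode): tr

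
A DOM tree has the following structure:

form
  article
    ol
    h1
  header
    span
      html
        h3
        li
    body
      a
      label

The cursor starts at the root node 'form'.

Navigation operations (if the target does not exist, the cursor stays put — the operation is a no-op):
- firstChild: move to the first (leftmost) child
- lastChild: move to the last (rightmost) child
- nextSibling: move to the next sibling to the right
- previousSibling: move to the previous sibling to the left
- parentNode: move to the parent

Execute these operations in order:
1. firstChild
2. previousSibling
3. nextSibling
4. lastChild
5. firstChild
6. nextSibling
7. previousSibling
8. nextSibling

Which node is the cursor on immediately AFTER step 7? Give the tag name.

Answer: a

Derivation:
After 1 (firstChild): article
After 2 (previousSibling): article (no-op, stayed)
After 3 (nextSibling): header
After 4 (lastChild): body
After 5 (firstChild): a
After 6 (nextSibling): label
After 7 (previousSibling): a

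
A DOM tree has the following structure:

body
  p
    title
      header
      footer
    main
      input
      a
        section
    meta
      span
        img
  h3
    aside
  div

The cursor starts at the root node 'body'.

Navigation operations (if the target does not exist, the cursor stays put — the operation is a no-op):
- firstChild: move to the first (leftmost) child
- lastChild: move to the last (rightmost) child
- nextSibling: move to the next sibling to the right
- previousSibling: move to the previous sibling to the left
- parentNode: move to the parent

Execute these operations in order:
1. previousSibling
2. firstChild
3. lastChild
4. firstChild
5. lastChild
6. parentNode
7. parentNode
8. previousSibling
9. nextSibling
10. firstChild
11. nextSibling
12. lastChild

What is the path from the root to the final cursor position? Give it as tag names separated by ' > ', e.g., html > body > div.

After 1 (previousSibling): body (no-op, stayed)
After 2 (firstChild): p
After 3 (lastChild): meta
After 4 (firstChild): span
After 5 (lastChild): img
After 6 (parentNode): span
After 7 (parentNode): meta
After 8 (previousSibling): main
After 9 (nextSibling): meta
After 10 (firstChild): span
After 11 (nextSibling): span (no-op, stayed)
After 12 (lastChild): img

Answer: body > p > meta > span > img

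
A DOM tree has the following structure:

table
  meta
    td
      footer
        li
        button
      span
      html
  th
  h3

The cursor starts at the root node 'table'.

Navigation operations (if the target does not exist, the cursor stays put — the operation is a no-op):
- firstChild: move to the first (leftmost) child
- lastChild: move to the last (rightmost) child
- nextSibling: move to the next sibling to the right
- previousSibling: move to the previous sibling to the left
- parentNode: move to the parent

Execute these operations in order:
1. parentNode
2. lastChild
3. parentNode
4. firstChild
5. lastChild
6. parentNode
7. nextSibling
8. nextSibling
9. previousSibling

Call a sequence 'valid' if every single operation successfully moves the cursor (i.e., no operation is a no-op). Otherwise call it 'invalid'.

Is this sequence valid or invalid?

After 1 (parentNode): table (no-op, stayed)
After 2 (lastChild): h3
After 3 (parentNode): table
After 4 (firstChild): meta
After 5 (lastChild): td
After 6 (parentNode): meta
After 7 (nextSibling): th
After 8 (nextSibling): h3
After 9 (previousSibling): th

Answer: invalid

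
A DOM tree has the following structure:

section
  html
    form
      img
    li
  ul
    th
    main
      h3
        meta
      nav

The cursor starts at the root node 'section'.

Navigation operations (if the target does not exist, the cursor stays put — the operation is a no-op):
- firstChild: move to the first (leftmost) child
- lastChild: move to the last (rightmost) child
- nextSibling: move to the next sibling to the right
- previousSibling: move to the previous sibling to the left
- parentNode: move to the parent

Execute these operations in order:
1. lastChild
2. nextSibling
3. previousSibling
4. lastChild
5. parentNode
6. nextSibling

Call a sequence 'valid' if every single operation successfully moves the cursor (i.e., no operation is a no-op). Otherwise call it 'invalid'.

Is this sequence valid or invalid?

After 1 (lastChild): ul
After 2 (nextSibling): ul (no-op, stayed)
After 3 (previousSibling): html
After 4 (lastChild): li
After 5 (parentNode): html
After 6 (nextSibling): ul

Answer: invalid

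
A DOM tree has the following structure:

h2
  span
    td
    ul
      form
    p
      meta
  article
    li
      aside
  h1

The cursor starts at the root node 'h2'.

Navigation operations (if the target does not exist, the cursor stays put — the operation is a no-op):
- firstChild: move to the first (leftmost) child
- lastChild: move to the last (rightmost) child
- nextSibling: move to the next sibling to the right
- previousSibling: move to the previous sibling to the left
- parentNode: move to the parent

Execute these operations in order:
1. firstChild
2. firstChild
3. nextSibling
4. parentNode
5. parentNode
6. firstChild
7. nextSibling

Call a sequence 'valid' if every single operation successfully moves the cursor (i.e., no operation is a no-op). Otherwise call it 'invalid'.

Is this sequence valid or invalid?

After 1 (firstChild): span
After 2 (firstChild): td
After 3 (nextSibling): ul
After 4 (parentNode): span
After 5 (parentNode): h2
After 6 (firstChild): span
After 7 (nextSibling): article

Answer: valid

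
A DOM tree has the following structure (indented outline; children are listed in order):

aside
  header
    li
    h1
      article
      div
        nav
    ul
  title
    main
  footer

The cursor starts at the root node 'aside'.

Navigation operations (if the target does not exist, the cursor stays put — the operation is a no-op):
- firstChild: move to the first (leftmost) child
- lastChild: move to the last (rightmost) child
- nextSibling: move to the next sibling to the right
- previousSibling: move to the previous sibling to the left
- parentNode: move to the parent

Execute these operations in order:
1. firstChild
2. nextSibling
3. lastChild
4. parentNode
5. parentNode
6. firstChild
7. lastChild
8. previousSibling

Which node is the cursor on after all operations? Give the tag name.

Answer: h1

Derivation:
After 1 (firstChild): header
After 2 (nextSibling): title
After 3 (lastChild): main
After 4 (parentNode): title
After 5 (parentNode): aside
After 6 (firstChild): header
After 7 (lastChild): ul
After 8 (previousSibling): h1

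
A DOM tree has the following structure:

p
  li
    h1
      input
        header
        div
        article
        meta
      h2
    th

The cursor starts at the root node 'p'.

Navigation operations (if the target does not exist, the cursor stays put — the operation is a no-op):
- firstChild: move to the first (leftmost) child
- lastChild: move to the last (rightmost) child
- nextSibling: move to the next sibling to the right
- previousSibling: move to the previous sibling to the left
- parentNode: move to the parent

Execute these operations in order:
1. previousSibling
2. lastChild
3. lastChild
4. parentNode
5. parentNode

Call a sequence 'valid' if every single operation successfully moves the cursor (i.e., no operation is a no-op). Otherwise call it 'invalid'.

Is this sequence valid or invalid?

After 1 (previousSibling): p (no-op, stayed)
After 2 (lastChild): li
After 3 (lastChild): th
After 4 (parentNode): li
After 5 (parentNode): p

Answer: invalid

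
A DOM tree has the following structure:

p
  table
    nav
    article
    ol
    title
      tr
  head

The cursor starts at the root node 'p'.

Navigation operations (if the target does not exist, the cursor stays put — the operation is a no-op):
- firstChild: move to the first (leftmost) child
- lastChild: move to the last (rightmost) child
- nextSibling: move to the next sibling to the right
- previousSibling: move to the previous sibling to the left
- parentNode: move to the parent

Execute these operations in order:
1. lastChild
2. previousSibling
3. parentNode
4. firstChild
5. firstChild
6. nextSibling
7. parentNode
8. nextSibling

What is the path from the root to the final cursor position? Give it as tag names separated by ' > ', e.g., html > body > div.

Answer: p > head

Derivation:
After 1 (lastChild): head
After 2 (previousSibling): table
After 3 (parentNode): p
After 4 (firstChild): table
After 5 (firstChild): nav
After 6 (nextSibling): article
After 7 (parentNode): table
After 8 (nextSibling): head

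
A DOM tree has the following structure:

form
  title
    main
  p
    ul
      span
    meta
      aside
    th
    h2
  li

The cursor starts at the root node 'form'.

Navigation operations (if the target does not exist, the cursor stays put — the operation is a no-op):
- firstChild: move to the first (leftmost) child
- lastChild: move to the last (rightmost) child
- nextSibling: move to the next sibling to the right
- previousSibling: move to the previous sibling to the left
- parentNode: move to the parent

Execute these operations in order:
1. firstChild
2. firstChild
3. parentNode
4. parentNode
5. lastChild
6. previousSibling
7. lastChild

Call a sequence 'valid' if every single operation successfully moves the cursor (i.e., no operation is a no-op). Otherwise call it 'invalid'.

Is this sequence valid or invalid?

After 1 (firstChild): title
After 2 (firstChild): main
After 3 (parentNode): title
After 4 (parentNode): form
After 5 (lastChild): li
After 6 (previousSibling): p
After 7 (lastChild): h2

Answer: valid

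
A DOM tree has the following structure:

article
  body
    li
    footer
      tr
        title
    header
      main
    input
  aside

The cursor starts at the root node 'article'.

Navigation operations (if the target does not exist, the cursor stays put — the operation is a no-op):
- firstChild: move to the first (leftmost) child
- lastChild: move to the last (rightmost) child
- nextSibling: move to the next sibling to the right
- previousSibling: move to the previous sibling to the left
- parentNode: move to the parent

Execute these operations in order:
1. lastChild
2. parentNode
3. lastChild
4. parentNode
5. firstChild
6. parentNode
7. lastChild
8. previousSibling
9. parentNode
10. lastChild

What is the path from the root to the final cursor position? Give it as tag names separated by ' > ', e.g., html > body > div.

After 1 (lastChild): aside
After 2 (parentNode): article
After 3 (lastChild): aside
After 4 (parentNode): article
After 5 (firstChild): body
After 6 (parentNode): article
After 7 (lastChild): aside
After 8 (previousSibling): body
After 9 (parentNode): article
After 10 (lastChild): aside

Answer: article > aside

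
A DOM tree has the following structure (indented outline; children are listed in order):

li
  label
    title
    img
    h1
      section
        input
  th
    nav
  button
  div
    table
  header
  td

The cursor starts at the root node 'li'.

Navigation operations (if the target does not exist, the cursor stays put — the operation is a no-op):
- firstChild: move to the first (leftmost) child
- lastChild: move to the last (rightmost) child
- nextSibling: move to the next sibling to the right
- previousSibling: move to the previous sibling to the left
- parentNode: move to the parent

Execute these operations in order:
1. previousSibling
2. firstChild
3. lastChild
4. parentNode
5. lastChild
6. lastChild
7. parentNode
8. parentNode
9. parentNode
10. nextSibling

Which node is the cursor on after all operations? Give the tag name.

After 1 (previousSibling): li (no-op, stayed)
After 2 (firstChild): label
After 3 (lastChild): h1
After 4 (parentNode): label
After 5 (lastChild): h1
After 6 (lastChild): section
After 7 (parentNode): h1
After 8 (parentNode): label
After 9 (parentNode): li
After 10 (nextSibling): li (no-op, stayed)

Answer: li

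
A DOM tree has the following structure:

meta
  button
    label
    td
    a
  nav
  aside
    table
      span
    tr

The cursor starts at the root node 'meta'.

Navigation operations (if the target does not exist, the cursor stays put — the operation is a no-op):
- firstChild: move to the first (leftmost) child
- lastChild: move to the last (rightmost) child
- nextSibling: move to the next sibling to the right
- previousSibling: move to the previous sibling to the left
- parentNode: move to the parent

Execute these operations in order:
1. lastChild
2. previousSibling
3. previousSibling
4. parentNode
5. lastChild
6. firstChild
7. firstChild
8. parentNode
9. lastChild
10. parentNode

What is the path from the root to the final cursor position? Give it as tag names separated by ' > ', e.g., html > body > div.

After 1 (lastChild): aside
After 2 (previousSibling): nav
After 3 (previousSibling): button
After 4 (parentNode): meta
After 5 (lastChild): aside
After 6 (firstChild): table
After 7 (firstChild): span
After 8 (parentNode): table
After 9 (lastChild): span
After 10 (parentNode): table

Answer: meta > aside > table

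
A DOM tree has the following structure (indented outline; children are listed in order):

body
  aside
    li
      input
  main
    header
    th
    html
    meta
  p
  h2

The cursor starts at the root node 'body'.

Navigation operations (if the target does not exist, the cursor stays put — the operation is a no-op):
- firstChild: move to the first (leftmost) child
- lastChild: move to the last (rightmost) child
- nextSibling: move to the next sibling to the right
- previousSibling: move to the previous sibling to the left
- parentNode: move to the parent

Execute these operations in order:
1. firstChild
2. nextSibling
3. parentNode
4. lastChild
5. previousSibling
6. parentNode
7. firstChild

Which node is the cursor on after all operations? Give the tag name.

After 1 (firstChild): aside
After 2 (nextSibling): main
After 3 (parentNode): body
After 4 (lastChild): h2
After 5 (previousSibling): p
After 6 (parentNode): body
After 7 (firstChild): aside

Answer: aside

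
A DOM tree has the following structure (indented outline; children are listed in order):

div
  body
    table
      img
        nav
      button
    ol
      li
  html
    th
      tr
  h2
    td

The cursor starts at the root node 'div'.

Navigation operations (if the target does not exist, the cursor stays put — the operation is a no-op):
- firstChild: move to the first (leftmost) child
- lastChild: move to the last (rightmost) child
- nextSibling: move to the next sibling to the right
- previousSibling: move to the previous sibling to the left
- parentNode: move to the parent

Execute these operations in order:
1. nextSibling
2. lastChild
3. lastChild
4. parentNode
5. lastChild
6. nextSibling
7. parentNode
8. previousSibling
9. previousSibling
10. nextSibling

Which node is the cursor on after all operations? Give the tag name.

Answer: html

Derivation:
After 1 (nextSibling): div (no-op, stayed)
After 2 (lastChild): h2
After 3 (lastChild): td
After 4 (parentNode): h2
After 5 (lastChild): td
After 6 (nextSibling): td (no-op, stayed)
After 7 (parentNode): h2
After 8 (previousSibling): html
After 9 (previousSibling): body
After 10 (nextSibling): html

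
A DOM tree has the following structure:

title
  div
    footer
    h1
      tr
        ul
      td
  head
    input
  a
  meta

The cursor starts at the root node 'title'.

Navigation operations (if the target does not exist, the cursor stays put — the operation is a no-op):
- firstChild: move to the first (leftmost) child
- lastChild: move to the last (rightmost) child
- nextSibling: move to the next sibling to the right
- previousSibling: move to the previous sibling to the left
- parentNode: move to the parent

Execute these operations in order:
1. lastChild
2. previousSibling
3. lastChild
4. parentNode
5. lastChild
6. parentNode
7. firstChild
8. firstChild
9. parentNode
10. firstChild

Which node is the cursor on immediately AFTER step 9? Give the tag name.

After 1 (lastChild): meta
After 2 (previousSibling): a
After 3 (lastChild): a (no-op, stayed)
After 4 (parentNode): title
After 5 (lastChild): meta
After 6 (parentNode): title
After 7 (firstChild): div
After 8 (firstChild): footer
After 9 (parentNode): div

Answer: div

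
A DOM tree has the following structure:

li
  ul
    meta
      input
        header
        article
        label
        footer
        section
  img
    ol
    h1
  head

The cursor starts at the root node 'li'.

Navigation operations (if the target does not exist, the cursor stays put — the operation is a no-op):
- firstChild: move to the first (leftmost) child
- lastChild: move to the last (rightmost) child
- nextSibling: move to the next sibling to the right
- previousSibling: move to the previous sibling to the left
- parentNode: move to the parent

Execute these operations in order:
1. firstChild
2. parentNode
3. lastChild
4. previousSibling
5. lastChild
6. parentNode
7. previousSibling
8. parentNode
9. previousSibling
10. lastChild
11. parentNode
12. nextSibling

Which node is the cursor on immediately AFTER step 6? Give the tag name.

Answer: img

Derivation:
After 1 (firstChild): ul
After 2 (parentNode): li
After 3 (lastChild): head
After 4 (previousSibling): img
After 5 (lastChild): h1
After 6 (parentNode): img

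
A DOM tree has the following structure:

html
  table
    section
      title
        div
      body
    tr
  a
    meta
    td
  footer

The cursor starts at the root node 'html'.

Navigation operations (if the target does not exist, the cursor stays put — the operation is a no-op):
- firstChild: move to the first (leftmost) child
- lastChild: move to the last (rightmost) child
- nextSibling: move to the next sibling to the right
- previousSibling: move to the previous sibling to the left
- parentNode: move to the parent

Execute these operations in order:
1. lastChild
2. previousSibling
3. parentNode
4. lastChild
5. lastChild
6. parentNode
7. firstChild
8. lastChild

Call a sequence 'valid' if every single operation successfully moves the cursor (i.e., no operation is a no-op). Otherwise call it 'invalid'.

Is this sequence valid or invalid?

After 1 (lastChild): footer
After 2 (previousSibling): a
After 3 (parentNode): html
After 4 (lastChild): footer
After 5 (lastChild): footer (no-op, stayed)
After 6 (parentNode): html
After 7 (firstChild): table
After 8 (lastChild): tr

Answer: invalid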